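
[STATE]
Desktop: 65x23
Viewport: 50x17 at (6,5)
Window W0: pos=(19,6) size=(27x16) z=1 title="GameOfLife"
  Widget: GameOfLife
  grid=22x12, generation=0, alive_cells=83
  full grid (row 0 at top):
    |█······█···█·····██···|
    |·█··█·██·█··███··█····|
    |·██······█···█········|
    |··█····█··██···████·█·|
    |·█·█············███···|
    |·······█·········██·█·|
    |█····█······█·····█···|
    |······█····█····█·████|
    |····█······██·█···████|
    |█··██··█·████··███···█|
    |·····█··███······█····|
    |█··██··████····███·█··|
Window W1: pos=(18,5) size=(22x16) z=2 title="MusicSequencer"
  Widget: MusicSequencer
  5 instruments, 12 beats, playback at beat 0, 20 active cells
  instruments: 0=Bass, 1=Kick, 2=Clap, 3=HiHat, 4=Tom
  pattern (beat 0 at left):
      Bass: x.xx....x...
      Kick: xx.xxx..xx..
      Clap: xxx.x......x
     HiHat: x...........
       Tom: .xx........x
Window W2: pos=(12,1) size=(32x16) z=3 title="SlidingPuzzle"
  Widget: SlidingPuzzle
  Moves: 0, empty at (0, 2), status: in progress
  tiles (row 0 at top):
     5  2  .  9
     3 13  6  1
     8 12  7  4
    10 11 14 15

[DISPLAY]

      ┃│  5 │  2 │    │  9 │         ┃            
      ┃├────┼────┼────┼────┤         ┃━┓          
      ┃│  3 │ 13 │  6 │  1 │         ┃ ┃          
      ┃├────┼────┼────┼────┤         ┃─┨          
      ┃│  8 │ 12 │  7 │  4 │         ┃ ┃          
      ┃├────┼────┼────┼────┤         ┃ ┃          
      ┃│ 10 │ 11 │ 14 │ 15 │         ┃ ┃          
      ┃└────┴────┴────┴────┘         ┃ ┃          
      ┃Moves: 0                      ┃ ┃          
      ┃                              ┃ ┃          
      ┃                              ┃ ┃          
      ┗━━━━━━━━━━━━━━━━━━━━━━━━━━━━━━┛ ┃          
            ┃                    ┃██   ┃          
            ┃                    ┃██   ┃          
            ┃                    ┃·█   ┃          
            ┗━━━━━━━━━━━━━━━━━━━━┛··   ┃          
             ┗━━━━━━━━━━━━━━━━━━━━━━━━━┛          


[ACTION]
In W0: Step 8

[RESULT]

      ┃│  5 │  2 │    │  9 │         ┃            
      ┃├────┼────┼────┼────┤         ┃━┓          
      ┃│  3 │ 13 │  6 │  1 │         ┃ ┃          
      ┃├────┼────┼────┼────┤         ┃─┨          
      ┃│  8 │ 12 │  7 │  4 │         ┃ ┃          
      ┃├────┼────┼────┼────┤         ┃ ┃          
      ┃│ 10 │ 11 │ 14 │ 15 │         ┃ ┃          
      ┃└────┴────┴────┴────┘         ┃ ┃          
      ┃Moves: 0                      ┃ ┃          
      ┃                              ┃ ┃          
      ┃                              ┃ ┃          
      ┗━━━━━━━━━━━━━━━━━━━━━━━━━━━━━━┛ ┃          
            ┃                    ┃··   ┃          
            ┃                    ┃··   ┃          
            ┃                    ┃··   ┃          
            ┗━━━━━━━━━━━━━━━━━━━━┛··   ┃          
             ┗━━━━━━━━━━━━━━━━━━━━━━━━━┛          


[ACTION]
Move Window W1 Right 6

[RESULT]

      ┃│  5 │  2 │    │  9 │         ┃━┓          
      ┃├────┼────┼────┼────┤         ┃ ┃          
      ┃│  3 │ 13 │  6 │  1 │         ┃─┨          
      ┃├────┼────┼────┼────┤         ┃ ┃          
      ┃│  8 │ 12 │  7 │  4 │         ┃ ┃          
      ┃├────┼────┼────┼────┤         ┃ ┃          
      ┃│ 10 │ 11 │ 14 │ 15 │         ┃ ┃          
      ┃└────┴────┴────┴────┘         ┃ ┃          
      ┃Moves: 0                      ┃ ┃          
      ┃                              ┃ ┃          
      ┃                              ┃ ┃          
      ┗━━━━━━━━━━━━━━━━━━━━━━━━━━━━━━┛ ┃          
             ┃····┃                    ┃          
             ┃····┃                    ┃          
             ┃····┃                    ┃          
             ┃····┗━━━━━━━━━━━━━━━━━━━━┛          
             ┗━━━━━━━━━━━━━━━━━━━━━━━━━┛          


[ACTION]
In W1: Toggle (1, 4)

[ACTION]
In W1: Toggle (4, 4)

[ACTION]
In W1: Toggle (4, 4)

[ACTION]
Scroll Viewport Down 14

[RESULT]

      ┃├────┼────┼────┼────┤         ┃ ┃          
      ┃│  3 │ 13 │  6 │  1 │         ┃─┨          
      ┃├────┼────┼────┼────┤         ┃ ┃          
      ┃│  8 │ 12 │  7 │  4 │         ┃ ┃          
      ┃├────┼────┼────┼────┤         ┃ ┃          
      ┃│ 10 │ 11 │ 14 │ 15 │         ┃ ┃          
      ┃└────┴────┴────┴────┘         ┃ ┃          
      ┃Moves: 0                      ┃ ┃          
      ┃                              ┃ ┃          
      ┃                              ┃ ┃          
      ┗━━━━━━━━━━━━━━━━━━━━━━━━━━━━━━┛ ┃          
             ┃····┃                    ┃          
             ┃····┃                    ┃          
             ┃····┃                    ┃          
             ┃····┗━━━━━━━━━━━━━━━━━━━━┛          
             ┗━━━━━━━━━━━━━━━━━━━━━━━━━┛          
                                                  


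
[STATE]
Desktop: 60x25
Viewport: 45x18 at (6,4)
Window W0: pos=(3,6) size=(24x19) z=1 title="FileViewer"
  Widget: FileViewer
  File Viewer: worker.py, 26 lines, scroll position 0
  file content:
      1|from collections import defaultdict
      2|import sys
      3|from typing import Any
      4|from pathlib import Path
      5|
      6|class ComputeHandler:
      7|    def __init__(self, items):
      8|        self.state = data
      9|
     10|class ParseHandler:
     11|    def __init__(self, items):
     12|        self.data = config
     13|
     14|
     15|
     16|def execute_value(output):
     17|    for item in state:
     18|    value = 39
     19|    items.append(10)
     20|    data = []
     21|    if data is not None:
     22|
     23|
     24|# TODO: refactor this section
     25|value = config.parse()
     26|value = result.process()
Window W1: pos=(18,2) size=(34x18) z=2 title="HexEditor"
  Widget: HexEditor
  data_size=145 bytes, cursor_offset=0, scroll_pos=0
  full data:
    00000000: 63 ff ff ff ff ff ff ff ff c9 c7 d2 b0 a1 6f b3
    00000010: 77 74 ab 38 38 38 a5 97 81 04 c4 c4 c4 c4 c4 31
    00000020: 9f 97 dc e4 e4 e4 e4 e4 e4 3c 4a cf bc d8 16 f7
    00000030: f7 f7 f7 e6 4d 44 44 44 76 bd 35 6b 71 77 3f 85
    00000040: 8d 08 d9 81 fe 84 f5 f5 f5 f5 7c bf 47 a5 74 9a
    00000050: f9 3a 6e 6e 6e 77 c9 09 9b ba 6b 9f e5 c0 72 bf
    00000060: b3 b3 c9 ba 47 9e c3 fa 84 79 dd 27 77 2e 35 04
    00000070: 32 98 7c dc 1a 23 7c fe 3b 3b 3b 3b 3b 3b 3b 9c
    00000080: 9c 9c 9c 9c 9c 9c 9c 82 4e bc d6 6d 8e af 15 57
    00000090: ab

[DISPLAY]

            ┠────────────────────────────────
            ┃00000000  63 ff ff ff ff ff ff f
━━━━━━━━━━━━┃00000010  77 74 ab 38 38 38 a5 9
ileViewer   ┃00000020  9f 97 dc e4 e4 e4 e4 e
────────────┃00000030  f7 f7 f7 e6 4d 44 44 4
om collectio┃00000040  8d 08 d9 81 fe 84 f5 f
port sys    ┃00000050  f9 3a 6e 6e 6e 77 c9 0
om typing im┃00000060  b3 b3 c9 ba 47 9e c3 f
om pathlib i┃00000070  32 98 7c dc 1a 23 7c f
            ┃00000080  9c 9c 9c 9c 9c 9c 9c 8
ass ComputeH┃00000090  ab                    
  def __init┃                                
      self.s┃                                
            ┃                                
ass ParseHan┃                                
  def __init┗━━━━━━━━━━━━━━━━━━━━━━━━━━━━━━━━
      self.data = c░┃                        
                   ░┃                        


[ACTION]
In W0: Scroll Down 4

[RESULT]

            ┠────────────────────────────────
            ┃00000000  63 ff ff ff ff ff ff f
━━━━━━━━━━━━┃00000010  77 74 ab 38 38 38 a5 9
ileViewer   ┃00000020  9f 97 dc e4 e4 e4 e4 e
────────────┃00000030  f7 f7 f7 e6 4d 44 44 4
            ┃00000040  8d 08 d9 81 fe 84 f5 f
ass ComputeH┃00000050  f9 3a 6e 6e 6e 77 c9 0
  def __init┃00000060  b3 b3 c9 ba 47 9e c3 f
      self.s┃00000070  32 98 7c dc 1a 23 7c f
            ┃00000080  9c 9c 9c 9c 9c 9c 9c 8
ass ParseHan┃00000090  ab                    
  def __init┃                                
      self.d┃                                
            ┃                                
            ┃                                
            ┗━━━━━━━━━━━━━━━━━━━━━━━━━━━━━━━━
f execute_value(out░┃                        
  for item in state░┃                        


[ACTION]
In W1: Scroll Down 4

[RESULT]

            ┠────────────────────────────────
            ┃00000040  8d 08 d9 81 fe 84 f5 f
━━━━━━━━━━━━┃00000050  f9 3a 6e 6e 6e 77 c9 0
ileViewer   ┃00000060  b3 b3 c9 ba 47 9e c3 f
────────────┃00000070  32 98 7c dc 1a 23 7c f
            ┃00000080  9c 9c 9c 9c 9c 9c 9c 8
ass ComputeH┃00000090  ab                    
  def __init┃                                
      self.s┃                                
            ┃                                
ass ParseHan┃                                
  def __init┃                                
      self.d┃                                
            ┃                                
            ┃                                
            ┗━━━━━━━━━━━━━━━━━━━━━━━━━━━━━━━━
f execute_value(out░┃                        
  for item in state░┃                        


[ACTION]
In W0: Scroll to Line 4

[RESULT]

            ┠────────────────────────────────
            ┃00000040  8d 08 d9 81 fe 84 f5 f
━━━━━━━━━━━━┃00000050  f9 3a 6e 6e 6e 77 c9 0
ileViewer   ┃00000060  b3 b3 c9 ba 47 9e c3 f
────────────┃00000070  32 98 7c dc 1a 23 7c f
om pathlib i┃00000080  9c 9c 9c 9c 9c 9c 9c 8
            ┃00000090  ab                    
ass ComputeH┃                                
  def __init┃                                
      self.s┃                                
            ┃                                
ass ParseHan┃                                
  def __init┃                                
      self.d┃                                
            ┃                                
            ┗━━━━━━━━━━━━━━━━━━━━━━━━━━━━━━━━
                   ░┃                        
f execute_value(out░┃                        


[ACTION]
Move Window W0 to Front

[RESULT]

            ┠────────────────────────────────
            ┃00000040  8d 08 d9 81 fe 84 f5 f
━━━━━━━━━━━━━━━━━━━━┓  f9 3a 6e 6e 6e 77 c9 0
ileViewer           ┃  b3 b3 c9 ba 47 9e c3 f
────────────────────┨  32 98 7c dc 1a 23 7c f
om pathlib import P▲┃  9c 9c 9c 9c 9c 9c 9c 8
                   ░┃  ab                    
ass ComputeHandler:░┃                        
  def __init__(self░┃                        
      self.state = █┃                        
                   ░┃                        
ass ParseHandler:  ░┃                        
  def __init__(self░┃                        
      self.data = c░┃                        
                   ░┃                        
                   ░┃━━━━━━━━━━━━━━━━━━━━━━━━
                   ░┃                        
f execute_value(out░┃                        


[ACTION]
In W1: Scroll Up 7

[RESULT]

            ┠────────────────────────────────
            ┃00000000  63 ff ff ff ff ff ff f
━━━━━━━━━━━━━━━━━━━━┓  77 74 ab 38 38 38 a5 9
ileViewer           ┃  9f 97 dc e4 e4 e4 e4 e
────────────────────┨  f7 f7 f7 e6 4d 44 44 4
om pathlib import P▲┃  8d 08 d9 81 fe 84 f5 f
                   ░┃  f9 3a 6e 6e 6e 77 c9 0
ass ComputeHandler:░┃  b3 b3 c9 ba 47 9e c3 f
  def __init__(self░┃  32 98 7c dc 1a 23 7c f
      self.state = █┃  9c 9c 9c 9c 9c 9c 9c 8
                   ░┃  ab                    
ass ParseHandler:  ░┃                        
  def __init__(self░┃                        
      self.data = c░┃                        
                   ░┃                        
                   ░┃━━━━━━━━━━━━━━━━━━━━━━━━
                   ░┃                        
f execute_value(out░┃                        


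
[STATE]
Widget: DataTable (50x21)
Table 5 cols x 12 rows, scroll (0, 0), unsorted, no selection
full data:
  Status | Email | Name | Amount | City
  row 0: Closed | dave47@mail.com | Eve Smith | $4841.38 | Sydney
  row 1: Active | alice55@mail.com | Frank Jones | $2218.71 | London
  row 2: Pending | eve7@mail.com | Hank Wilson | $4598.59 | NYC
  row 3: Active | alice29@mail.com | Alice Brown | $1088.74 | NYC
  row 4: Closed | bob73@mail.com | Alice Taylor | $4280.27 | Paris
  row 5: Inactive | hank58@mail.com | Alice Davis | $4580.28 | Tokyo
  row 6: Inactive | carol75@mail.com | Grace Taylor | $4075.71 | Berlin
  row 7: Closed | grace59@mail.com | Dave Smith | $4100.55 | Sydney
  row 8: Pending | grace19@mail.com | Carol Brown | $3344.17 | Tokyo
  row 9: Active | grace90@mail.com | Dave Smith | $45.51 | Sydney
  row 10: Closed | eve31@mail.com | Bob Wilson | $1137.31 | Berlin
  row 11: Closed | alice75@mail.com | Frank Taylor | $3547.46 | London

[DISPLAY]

Status  │Email           │Name        │Amount  │Ci
────────┼────────────────┼────────────┼────────┼──
Closed  │dave47@mail.com │Eve Smith   │$4841.38│Sy
Active  │alice55@mail.com│Frank Jones │$2218.71│Lo
Pending │eve7@mail.com   │Hank Wilson │$4598.59│NY
Active  │alice29@mail.com│Alice Brown │$1088.74│NY
Closed  │bob73@mail.com  │Alice Taylor│$4280.27│Pa
Inactive│hank58@mail.com │Alice Davis │$4580.28│To
Inactive│carol75@mail.com│Grace Taylor│$4075.71│Be
Closed  │grace59@mail.com│Dave Smith  │$4100.55│Sy
Pending │grace19@mail.com│Carol Brown │$3344.17│To
Active  │grace90@mail.com│Dave Smith  │$45.51  │Sy
Closed  │eve31@mail.com  │Bob Wilson  │$1137.31│Be
Closed  │alice75@mail.com│Frank Taylor│$3547.46│Lo
                                                  
                                                  
                                                  
                                                  
                                                  
                                                  
                                                  


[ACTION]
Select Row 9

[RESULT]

Status  │Email           │Name        │Amount  │Ci
────────┼────────────────┼────────────┼────────┼──
Closed  │dave47@mail.com │Eve Smith   │$4841.38│Sy
Active  │alice55@mail.com│Frank Jones │$2218.71│Lo
Pending │eve7@mail.com   │Hank Wilson │$4598.59│NY
Active  │alice29@mail.com│Alice Brown │$1088.74│NY
Closed  │bob73@mail.com  │Alice Taylor│$4280.27│Pa
Inactive│hank58@mail.com │Alice Davis │$4580.28│To
Inactive│carol75@mail.com│Grace Taylor│$4075.71│Be
Closed  │grace59@mail.com│Dave Smith  │$4100.55│Sy
Pending │grace19@mail.com│Carol Brown │$3344.17│To
>ctive  │grace90@mail.com│Dave Smith  │$45.51  │Sy
Closed  │eve31@mail.com  │Bob Wilson  │$1137.31│Be
Closed  │alice75@mail.com│Frank Taylor│$3547.46│Lo
                                                  
                                                  
                                                  
                                                  
                                                  
                                                  
                                                  


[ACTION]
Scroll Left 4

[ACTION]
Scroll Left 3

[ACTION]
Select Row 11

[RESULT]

Status  │Email           │Name        │Amount  │Ci
────────┼────────────────┼────────────┼────────┼──
Closed  │dave47@mail.com │Eve Smith   │$4841.38│Sy
Active  │alice55@mail.com│Frank Jones │$2218.71│Lo
Pending │eve7@mail.com   │Hank Wilson │$4598.59│NY
Active  │alice29@mail.com│Alice Brown │$1088.74│NY
Closed  │bob73@mail.com  │Alice Taylor│$4280.27│Pa
Inactive│hank58@mail.com │Alice Davis │$4580.28│To
Inactive│carol75@mail.com│Grace Taylor│$4075.71│Be
Closed  │grace59@mail.com│Dave Smith  │$4100.55│Sy
Pending │grace19@mail.com│Carol Brown │$3344.17│To
Active  │grace90@mail.com│Dave Smith  │$45.51  │Sy
Closed  │eve31@mail.com  │Bob Wilson  │$1137.31│Be
>losed  │alice75@mail.com│Frank Taylor│$3547.46│Lo
                                                  
                                                  
                                                  
                                                  
                                                  
                                                  
                                                  


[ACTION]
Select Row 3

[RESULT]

Status  │Email           │Name        │Amount  │Ci
────────┼────────────────┼────────────┼────────┼──
Closed  │dave47@mail.com │Eve Smith   │$4841.38│Sy
Active  │alice55@mail.com│Frank Jones │$2218.71│Lo
Pending │eve7@mail.com   │Hank Wilson │$4598.59│NY
>ctive  │alice29@mail.com│Alice Brown │$1088.74│NY
Closed  │bob73@mail.com  │Alice Taylor│$4280.27│Pa
Inactive│hank58@mail.com │Alice Davis │$4580.28│To
Inactive│carol75@mail.com│Grace Taylor│$4075.71│Be
Closed  │grace59@mail.com│Dave Smith  │$4100.55│Sy
Pending │grace19@mail.com│Carol Brown │$3344.17│To
Active  │grace90@mail.com│Dave Smith  │$45.51  │Sy
Closed  │eve31@mail.com  │Bob Wilson  │$1137.31│Be
Closed  │alice75@mail.com│Frank Taylor│$3547.46│Lo
                                                  
                                                  
                                                  
                                                  
                                                  
                                                  
                                                  


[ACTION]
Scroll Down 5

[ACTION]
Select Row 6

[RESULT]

Status  │Email           │Name        │Amount  │Ci
────────┼────────────────┼────────────┼────────┼──
Closed  │dave47@mail.com │Eve Smith   │$4841.38│Sy
Active  │alice55@mail.com│Frank Jones │$2218.71│Lo
Pending │eve7@mail.com   │Hank Wilson │$4598.59│NY
Active  │alice29@mail.com│Alice Brown │$1088.74│NY
Closed  │bob73@mail.com  │Alice Taylor│$4280.27│Pa
Inactive│hank58@mail.com │Alice Davis │$4580.28│To
>nactive│carol75@mail.com│Grace Taylor│$4075.71│Be
Closed  │grace59@mail.com│Dave Smith  │$4100.55│Sy
Pending │grace19@mail.com│Carol Brown │$3344.17│To
Active  │grace90@mail.com│Dave Smith  │$45.51  │Sy
Closed  │eve31@mail.com  │Bob Wilson  │$1137.31│Be
Closed  │alice75@mail.com│Frank Taylor│$3547.46│Lo
                                                  
                                                  
                                                  
                                                  
                                                  
                                                  
                                                  


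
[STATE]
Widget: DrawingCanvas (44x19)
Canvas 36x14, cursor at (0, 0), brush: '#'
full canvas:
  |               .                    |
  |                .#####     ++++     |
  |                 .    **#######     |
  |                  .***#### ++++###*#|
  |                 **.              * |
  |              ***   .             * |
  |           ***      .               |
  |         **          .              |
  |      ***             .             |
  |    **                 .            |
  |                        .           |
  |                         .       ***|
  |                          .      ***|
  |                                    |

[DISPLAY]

+              .                            
                .#####     ++++             
                 .    **#######             
                  .***#### ++++###*#        
                 **.              *         
              ***   .             *         
           ***      .                       
         **          .                      
      ***             .                     
    **                 .                    
                        .                   
                         .       ***        
                          .      ***        
                                            
                                            
                                            
                                            
                                            
                                            


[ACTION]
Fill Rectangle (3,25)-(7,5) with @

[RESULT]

+              .                            
                .#####     ++++             
                 .    **#######             
     @@@@@@@@@@@@@@@@@@@@@ ++++###*#        
     @@@@@@@@@@@@@@@@@@@@@        *         
     @@@@@@@@@@@@@@@@@@@@@        *         
     @@@@@@@@@@@@@@@@@@@@@                  
     @@@@@@@@@@@@@@@@@@@@@                  
      ***             .                     
    **                 .                    
                        .                   
                         .       ***        
                          .      ***        
                                            
                                            
                                            
                                            
                                            
                                            


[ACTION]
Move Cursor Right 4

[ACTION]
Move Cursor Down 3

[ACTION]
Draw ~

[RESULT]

               .                            
                .#####     ++++             
                 .    **#######             
    ~@@@@@@@@@@@@@@@@@@@@@ ++++###*#        
     @@@@@@@@@@@@@@@@@@@@@        *         
     @@@@@@@@@@@@@@@@@@@@@        *         
     @@@@@@@@@@@@@@@@@@@@@                  
     @@@@@@@@@@@@@@@@@@@@@                  
      ***             .                     
    **                 .                    
                        .                   
                         .       ***        
                          .      ***        
                                            
                                            
                                            
                                            
                                            
                                            


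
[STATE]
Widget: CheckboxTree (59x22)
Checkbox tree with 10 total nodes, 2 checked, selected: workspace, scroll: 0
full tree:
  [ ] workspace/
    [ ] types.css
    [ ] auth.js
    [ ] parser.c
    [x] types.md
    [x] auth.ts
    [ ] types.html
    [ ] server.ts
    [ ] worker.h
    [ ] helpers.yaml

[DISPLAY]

>[-] workspace/                                            
   [ ] types.css                                           
   [ ] auth.js                                             
   [ ] parser.c                                            
   [x] types.md                                            
   [x] auth.ts                                             
   [ ] types.html                                          
   [ ] server.ts                                           
   [ ] worker.h                                            
   [ ] helpers.yaml                                        
                                                           
                                                           
                                                           
                                                           
                                                           
                                                           
                                                           
                                                           
                                                           
                                                           
                                                           
                                                           


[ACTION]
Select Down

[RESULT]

 [-] workspace/                                            
>  [ ] types.css                                           
   [ ] auth.js                                             
   [ ] parser.c                                            
   [x] types.md                                            
   [x] auth.ts                                             
   [ ] types.html                                          
   [ ] server.ts                                           
   [ ] worker.h                                            
   [ ] helpers.yaml                                        
                                                           
                                                           
                                                           
                                                           
                                                           
                                                           
                                                           
                                                           
                                                           
                                                           
                                                           
                                                           


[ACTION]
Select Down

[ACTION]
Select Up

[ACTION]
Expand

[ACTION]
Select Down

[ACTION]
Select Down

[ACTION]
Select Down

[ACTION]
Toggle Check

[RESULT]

 [-] workspace/                                            
   [ ] types.css                                           
   [ ] auth.js                                             
   [ ] parser.c                                            
>  [ ] types.md                                            
   [x] auth.ts                                             
   [ ] types.html                                          
   [ ] server.ts                                           
   [ ] worker.h                                            
   [ ] helpers.yaml                                        
                                                           
                                                           
                                                           
                                                           
                                                           
                                                           
                                                           
                                                           
                                                           
                                                           
                                                           
                                                           


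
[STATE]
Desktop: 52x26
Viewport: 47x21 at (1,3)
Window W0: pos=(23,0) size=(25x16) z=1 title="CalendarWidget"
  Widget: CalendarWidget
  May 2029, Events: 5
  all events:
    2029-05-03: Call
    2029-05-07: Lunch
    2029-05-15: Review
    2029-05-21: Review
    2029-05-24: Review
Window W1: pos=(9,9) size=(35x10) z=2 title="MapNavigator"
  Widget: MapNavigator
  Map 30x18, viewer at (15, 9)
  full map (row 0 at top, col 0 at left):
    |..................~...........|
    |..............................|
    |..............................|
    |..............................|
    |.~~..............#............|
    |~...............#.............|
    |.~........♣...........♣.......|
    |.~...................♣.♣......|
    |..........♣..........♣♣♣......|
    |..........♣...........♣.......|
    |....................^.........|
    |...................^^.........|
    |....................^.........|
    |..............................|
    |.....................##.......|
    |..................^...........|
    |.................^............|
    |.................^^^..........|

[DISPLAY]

                      ┃        May 2029       ┃
                      ┃Mo Tu We Th Fr Sa Su   ┃
                      ┃    1  2  3*  4  5  6  ┃
                      ┃ 7*  8  9 10 11 12 13  ┃
                      ┃14 15* 16 17 18 19 20  ┃
                      ┃21* 22 23 24* 25 26 27 ┃
        ┏━━━━━━━━━━━━━━━━━━━━━━━━━━━━━━━━━┓   ┃
        ┃ MapNavigator                    ┃   ┃
        ┠─────────────────────────────────┨   ┃
        ┃ .~........♣...........♣.......  ┃   ┃
        ┃ .~...................♣.♣......  ┃   ┃
        ┃ ..........♣..........♣♣♣......  ┃   ┃
        ┃ ..........♣....@......♣.......  ┃━━━┛
        ┃ ....................^.........  ┃    
        ┃ ...................^^.........  ┃    
        ┗━━━━━━━━━━━━━━━━━━━━━━━━━━━━━━━━━┛    
                                               
                                               
                                               
                                               
                                               


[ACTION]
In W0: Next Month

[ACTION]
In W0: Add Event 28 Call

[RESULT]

                      ┃       June 2029       ┃
                      ┃Mo Tu We Th Fr Sa Su   ┃
                      ┃             1  2  3   ┃
                      ┃ 4  5  6  7  8  9 10   ┃
                      ┃11 12 13 14 15 16 17   ┃
                      ┃18 19 20 21 22 23 24   ┃
        ┏━━━━━━━━━━━━━━━━━━━━━━━━━━━━━━━━━┓   ┃
        ┃ MapNavigator                    ┃   ┃
        ┠─────────────────────────────────┨   ┃
        ┃ .~........♣...........♣.......  ┃   ┃
        ┃ .~...................♣.♣......  ┃   ┃
        ┃ ..........♣..........♣♣♣......  ┃   ┃
        ┃ ..........♣....@......♣.......  ┃━━━┛
        ┃ ....................^.........  ┃    
        ┃ ...................^^.........  ┃    
        ┗━━━━━━━━━━━━━━━━━━━━━━━━━━━━━━━━━┛    
                                               
                                               
                                               
                                               
                                               


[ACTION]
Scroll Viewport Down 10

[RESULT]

                      ┃             1  2  3   ┃
                      ┃ 4  5  6  7  8  9 10   ┃
                      ┃11 12 13 14 15 16 17   ┃
                      ┃18 19 20 21 22 23 24   ┃
        ┏━━━━━━━━━━━━━━━━━━━━━━━━━━━━━━━━━┓   ┃
        ┃ MapNavigator                    ┃   ┃
        ┠─────────────────────────────────┨   ┃
        ┃ .~........♣...........♣.......  ┃   ┃
        ┃ .~...................♣.♣......  ┃   ┃
        ┃ ..........♣..........♣♣♣......  ┃   ┃
        ┃ ..........♣....@......♣.......  ┃━━━┛
        ┃ ....................^.........  ┃    
        ┃ ...................^^.........  ┃    
        ┗━━━━━━━━━━━━━━━━━━━━━━━━━━━━━━━━━┛    
                                               
                                               
                                               
                                               
                                               
                                               
                                               


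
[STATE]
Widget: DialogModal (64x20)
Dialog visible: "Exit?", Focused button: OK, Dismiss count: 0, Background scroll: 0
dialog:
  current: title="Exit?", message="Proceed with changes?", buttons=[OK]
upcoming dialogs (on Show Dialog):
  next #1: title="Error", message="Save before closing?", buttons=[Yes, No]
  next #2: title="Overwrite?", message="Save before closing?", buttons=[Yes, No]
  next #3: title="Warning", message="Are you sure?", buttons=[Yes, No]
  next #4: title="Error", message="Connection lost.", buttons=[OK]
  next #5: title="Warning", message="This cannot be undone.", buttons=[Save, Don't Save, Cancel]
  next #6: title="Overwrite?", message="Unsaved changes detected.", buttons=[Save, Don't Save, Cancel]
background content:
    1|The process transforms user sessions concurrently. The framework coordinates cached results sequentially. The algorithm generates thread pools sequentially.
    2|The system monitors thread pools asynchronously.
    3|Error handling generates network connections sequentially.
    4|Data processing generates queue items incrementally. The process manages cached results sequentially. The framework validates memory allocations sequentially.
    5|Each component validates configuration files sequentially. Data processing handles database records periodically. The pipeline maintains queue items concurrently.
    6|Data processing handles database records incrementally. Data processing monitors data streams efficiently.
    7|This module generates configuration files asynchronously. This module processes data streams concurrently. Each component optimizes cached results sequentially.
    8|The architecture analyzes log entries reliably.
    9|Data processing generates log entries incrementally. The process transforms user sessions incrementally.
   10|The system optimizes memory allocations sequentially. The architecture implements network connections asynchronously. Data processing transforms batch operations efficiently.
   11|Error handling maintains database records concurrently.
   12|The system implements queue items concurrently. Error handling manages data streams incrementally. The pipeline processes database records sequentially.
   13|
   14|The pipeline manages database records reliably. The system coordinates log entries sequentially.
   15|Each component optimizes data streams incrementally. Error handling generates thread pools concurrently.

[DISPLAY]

The process transforms user sessions concurrently. The framework
The system monitors thread pools asynchronously.                
Error handling generates network connections sequentially.      
Data processing generates queue items incrementally. The process
Each component validates configuration files sequentially. Data 
Data processing handles database records incrementally. Data pro
This module generates configuration files asynchronously. This m
The architecture an┌───────────────────────┐ly.                 
Data processing gen│         Exit?         │entally. The process
The system optimize│ Proceed with changes? │entially. The archit
Error handling main│          [OK]         │ncurrently.         
The system implemen└───────────────────────┘ly. Error handling m
                                                                
The pipeline manages database records reliably. The system coord
Each component optimizes data streams incrementally. Error handl
                                                                
                                                                
                                                                
                                                                
                                                                


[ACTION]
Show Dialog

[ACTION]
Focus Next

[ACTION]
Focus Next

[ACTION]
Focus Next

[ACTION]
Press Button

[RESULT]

The process transforms user sessions concurrently. The framework
The system monitors thread pools asynchronously.                
Error handling generates network connections sequentially.      
Data processing generates queue items incrementally. The process
Each component validates configuration files sequentially. Data 
Data processing handles database records incrementally. Data pro
This module generates configuration files asynchronously. This m
The architecture analyzes log entries reliably.                 
Data processing generates log entries incrementally. The process
The system optimizes memory allocations sequentially. The archit
Error handling maintains database records concurrently.         
The system implements queue items concurrently. Error handling m
                                                                
The pipeline manages database records reliably. The system coord
Each component optimizes data streams incrementally. Error handl
                                                                
                                                                
                                                                
                                                                
                                                                
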